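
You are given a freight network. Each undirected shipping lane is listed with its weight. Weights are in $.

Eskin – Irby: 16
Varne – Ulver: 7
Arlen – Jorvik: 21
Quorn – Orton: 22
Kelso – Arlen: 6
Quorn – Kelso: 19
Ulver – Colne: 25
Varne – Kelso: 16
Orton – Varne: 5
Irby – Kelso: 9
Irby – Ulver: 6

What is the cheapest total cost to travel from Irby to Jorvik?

$36

Compare a few routes:
Irby - Kelso - Arlen - Jorvik: 9+6+21 = 36
Irby - Ulver - Varne - Kelso - Arlen - Jorvik: 6+7+16+6+21 = 56
Irby - Ulver - Varne - Orton - Quorn - Kelso - Arlen - Jorvik: 6+7+5+22+19+6+21 = 86
The minimum is $36 via Irby - Kelso - Arlen - Jorvik.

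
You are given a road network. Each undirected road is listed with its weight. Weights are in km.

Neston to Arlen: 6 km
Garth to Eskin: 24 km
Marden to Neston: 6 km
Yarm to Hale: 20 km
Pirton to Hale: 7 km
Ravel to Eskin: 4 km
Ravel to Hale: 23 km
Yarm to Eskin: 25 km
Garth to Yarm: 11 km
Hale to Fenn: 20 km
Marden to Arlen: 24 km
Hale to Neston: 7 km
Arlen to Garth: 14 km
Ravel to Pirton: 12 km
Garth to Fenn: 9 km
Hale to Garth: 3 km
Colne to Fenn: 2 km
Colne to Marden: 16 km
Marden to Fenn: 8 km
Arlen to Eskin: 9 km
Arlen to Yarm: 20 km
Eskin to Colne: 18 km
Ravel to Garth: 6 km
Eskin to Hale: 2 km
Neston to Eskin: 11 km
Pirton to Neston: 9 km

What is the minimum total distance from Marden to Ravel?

19 km

Candidate routes:
Marden → Neston → Eskin → Ravel: 6+11+4 = 21
Marden → Neston → Hale → Garth → Ravel: 6+7+3+6 = 22
Marden → Neston → Hale → Eskin → Ravel: 6+7+2+4 = 19
The minimum is 19 km via Marden → Neston → Hale → Eskin → Ravel.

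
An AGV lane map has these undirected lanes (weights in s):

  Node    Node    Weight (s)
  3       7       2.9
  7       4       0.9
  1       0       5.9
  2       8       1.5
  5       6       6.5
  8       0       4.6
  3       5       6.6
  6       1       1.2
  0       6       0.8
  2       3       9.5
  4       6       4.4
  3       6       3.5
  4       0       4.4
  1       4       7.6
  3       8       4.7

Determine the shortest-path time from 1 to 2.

Settle nodes by increasing distance from 1:
1: 0
6: 1.2  (via 1)
0: 2  (via 6)
3: 4.7  (via 6)
4: 5.6  (via 6)
7: 6.5  (via 4)
8: 6.6  (via 0)
5: 7.7  (via 6)
2: 8.1  (via 8)
Shortest route: 1–6–0–8–2 = 8.1 s.

8.1 s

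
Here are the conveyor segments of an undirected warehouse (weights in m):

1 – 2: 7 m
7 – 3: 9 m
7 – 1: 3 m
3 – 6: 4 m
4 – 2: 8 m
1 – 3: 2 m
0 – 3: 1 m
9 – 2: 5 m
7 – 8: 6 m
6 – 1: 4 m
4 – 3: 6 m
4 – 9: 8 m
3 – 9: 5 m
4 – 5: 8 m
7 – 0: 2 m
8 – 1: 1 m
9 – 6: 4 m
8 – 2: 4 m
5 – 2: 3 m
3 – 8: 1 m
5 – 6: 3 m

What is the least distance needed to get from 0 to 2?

Running Dijkstra from 0:
0: 0
3: 1  (via 0)
7: 2  (via 0)
8: 2  (via 3)
1: 3  (via 3)
6: 5  (via 3)
2: 6  (via 8)
Shortest route: 0 → 3 → 8 → 2 = 6 m.

6 m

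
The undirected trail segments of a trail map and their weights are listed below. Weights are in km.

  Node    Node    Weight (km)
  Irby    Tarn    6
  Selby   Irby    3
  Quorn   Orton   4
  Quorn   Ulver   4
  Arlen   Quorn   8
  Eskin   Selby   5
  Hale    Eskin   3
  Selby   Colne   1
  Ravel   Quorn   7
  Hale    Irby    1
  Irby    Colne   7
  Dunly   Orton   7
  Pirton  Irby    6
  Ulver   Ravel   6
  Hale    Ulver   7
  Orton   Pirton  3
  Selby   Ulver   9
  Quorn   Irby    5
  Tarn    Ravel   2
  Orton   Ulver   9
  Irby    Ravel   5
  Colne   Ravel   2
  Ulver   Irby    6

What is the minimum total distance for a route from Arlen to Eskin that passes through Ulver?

Shortest Arlen→Ulver: Arlen–Quorn–Ulver = 12
Best Ulver to Eskin: Ulver–Hale–Eskin costing 10
Total via Ulver: 12 + 10 = 22 km.

22 km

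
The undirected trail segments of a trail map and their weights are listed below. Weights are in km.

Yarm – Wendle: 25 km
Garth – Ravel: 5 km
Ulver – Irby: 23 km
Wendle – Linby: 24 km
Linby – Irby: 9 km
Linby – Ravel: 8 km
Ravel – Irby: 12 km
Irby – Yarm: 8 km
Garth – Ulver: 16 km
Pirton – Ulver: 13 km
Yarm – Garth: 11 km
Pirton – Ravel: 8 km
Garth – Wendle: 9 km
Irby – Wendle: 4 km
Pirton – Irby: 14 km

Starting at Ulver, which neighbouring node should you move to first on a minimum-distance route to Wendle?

Garth

Candidate routes:
Ulver–Irby–Wendle: 23+4 = 27
Ulver–Pirton–Irby–Wendle: 13+14+4 = 31
Ulver–Garth–Wendle: 16+9 = 25
The minimum is 25 km via Ulver–Garth–Wendle.
So from Ulver the first move is to Garth.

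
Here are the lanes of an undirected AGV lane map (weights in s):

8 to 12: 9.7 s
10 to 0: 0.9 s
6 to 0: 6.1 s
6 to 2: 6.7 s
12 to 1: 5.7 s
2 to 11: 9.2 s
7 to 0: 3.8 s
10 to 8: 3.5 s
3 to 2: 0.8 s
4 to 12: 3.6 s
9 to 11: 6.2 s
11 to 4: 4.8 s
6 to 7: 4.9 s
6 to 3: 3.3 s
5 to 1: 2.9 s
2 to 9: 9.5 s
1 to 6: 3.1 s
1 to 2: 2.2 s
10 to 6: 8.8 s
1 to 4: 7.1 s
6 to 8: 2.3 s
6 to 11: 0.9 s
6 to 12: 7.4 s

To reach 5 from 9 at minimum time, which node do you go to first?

Compare a few routes:
9–2–1–5: 9.5+2.2+2.9 = 14.6
9–11–6–1–5: 6.2+0.9+3.1+2.9 = 13.1
9–11–6–3–2–1–5: 6.2+0.9+3.3+0.8+2.2+2.9 = 16.3
Cheapest is 9–11–6–1–5 at 13.1 s.
So from 9 the first move is to 11.

11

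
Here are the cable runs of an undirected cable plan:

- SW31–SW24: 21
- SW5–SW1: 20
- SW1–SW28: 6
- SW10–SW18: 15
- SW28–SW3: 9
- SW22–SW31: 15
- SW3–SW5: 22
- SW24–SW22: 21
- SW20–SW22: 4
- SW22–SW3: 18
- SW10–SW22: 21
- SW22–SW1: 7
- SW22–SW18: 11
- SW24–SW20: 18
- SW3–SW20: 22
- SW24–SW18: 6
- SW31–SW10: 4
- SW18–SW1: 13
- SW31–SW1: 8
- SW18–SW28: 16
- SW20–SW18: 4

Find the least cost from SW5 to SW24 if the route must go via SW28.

Shortest SW5→SW28: SW5–SW1–SW28 = 26
Shortest SW28→SW24: SW28–SW18–SW24 = 22
Total via SW28: 26 + 22 = 48.

48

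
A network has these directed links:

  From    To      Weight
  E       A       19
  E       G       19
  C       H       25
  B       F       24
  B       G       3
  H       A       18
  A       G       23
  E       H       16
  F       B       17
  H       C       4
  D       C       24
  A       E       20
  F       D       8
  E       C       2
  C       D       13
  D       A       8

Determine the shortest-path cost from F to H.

52

Settle nodes by increasing distance from F:
F: 0
D: 8  (via F)
A: 16  (via D)
B: 17  (via F)
G: 20  (via B)
C: 32  (via D)
E: 36  (via A)
H: 52  (via E)
Shortest route: F–D–A–E–H = 52.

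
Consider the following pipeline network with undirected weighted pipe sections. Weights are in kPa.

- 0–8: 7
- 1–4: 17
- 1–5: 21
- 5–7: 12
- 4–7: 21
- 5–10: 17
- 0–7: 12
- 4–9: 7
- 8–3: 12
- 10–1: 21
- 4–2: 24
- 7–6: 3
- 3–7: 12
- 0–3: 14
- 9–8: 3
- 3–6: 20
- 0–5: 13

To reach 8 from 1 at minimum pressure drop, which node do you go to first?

4

Compare a few routes:
1–5–0–8: 21+13+7 = 41
1–4–9–8: 17+7+3 = 27
The minimum is 27 kPa via 1–4–9–8.
So from 1 the first move is to 4.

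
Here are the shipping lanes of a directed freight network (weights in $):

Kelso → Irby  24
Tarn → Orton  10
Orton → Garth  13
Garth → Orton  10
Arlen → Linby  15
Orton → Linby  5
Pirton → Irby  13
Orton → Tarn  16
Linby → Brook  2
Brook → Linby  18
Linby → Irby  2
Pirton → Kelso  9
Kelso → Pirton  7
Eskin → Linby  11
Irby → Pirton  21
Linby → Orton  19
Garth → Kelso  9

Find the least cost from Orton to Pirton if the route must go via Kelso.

Best Orton to Kelso: Orton → Garth → Kelso costing 22
Shortest Kelso→Pirton: Kelso → Pirton = 7
Total via Kelso: 22 + 7 = $29.

$29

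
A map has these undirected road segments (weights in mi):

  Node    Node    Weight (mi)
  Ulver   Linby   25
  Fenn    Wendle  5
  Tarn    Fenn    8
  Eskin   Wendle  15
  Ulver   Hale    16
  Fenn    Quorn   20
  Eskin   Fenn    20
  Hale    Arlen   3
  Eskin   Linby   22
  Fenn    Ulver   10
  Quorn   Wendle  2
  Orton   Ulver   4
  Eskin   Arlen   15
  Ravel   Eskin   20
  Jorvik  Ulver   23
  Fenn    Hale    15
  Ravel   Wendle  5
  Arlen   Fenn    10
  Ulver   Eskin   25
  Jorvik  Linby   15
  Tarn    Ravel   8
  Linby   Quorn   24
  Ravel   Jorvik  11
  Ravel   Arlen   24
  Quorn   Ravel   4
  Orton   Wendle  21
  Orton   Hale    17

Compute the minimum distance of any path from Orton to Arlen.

Candidate routes:
Orton–Ulver–Hale–Arlen: 4+16+3 = 23
Orton–Ulver–Fenn–Arlen: 4+10+10 = 24
Orton–Hale–Arlen: 17+3 = 20
Cheapest is Orton–Hale–Arlen at 20 mi.

20 mi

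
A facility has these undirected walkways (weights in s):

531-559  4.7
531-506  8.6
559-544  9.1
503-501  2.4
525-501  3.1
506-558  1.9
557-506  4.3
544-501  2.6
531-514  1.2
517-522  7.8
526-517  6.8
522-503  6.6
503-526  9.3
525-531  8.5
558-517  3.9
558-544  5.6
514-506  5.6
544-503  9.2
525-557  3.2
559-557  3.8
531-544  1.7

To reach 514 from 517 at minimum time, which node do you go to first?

558

Candidate routes:
517 → 558 → 506 → 514: 3.9+1.9+5.6 = 11.4
517 → 558 → 544 → 531 → 514: 3.9+5.6+1.7+1.2 = 12.4
517 → 558 → 506 → 531 → 514: 3.9+1.9+8.6+1.2 = 15.6
The minimum is 11.4 s via 517 → 558 → 506 → 514.
So from 517 the first move is to 558.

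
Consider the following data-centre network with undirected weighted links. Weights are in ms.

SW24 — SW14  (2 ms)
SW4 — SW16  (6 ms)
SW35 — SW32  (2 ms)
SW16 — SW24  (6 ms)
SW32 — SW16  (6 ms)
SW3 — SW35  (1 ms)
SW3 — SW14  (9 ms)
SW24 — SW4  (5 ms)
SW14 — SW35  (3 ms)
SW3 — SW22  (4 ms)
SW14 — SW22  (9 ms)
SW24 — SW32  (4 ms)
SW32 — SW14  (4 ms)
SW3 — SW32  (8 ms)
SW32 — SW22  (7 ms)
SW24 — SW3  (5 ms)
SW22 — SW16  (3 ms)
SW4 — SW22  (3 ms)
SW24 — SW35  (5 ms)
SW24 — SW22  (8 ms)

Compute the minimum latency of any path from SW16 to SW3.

7 ms

Shortest distances from SW16:
SW16: 0
SW22: 3  (via SW16)
SW4: 6  (via SW16)
SW24: 6  (via SW16)
SW32: 6  (via SW16)
SW3: 7  (via SW22)
Shortest route: SW16 → SW22 → SW3 = 7 ms.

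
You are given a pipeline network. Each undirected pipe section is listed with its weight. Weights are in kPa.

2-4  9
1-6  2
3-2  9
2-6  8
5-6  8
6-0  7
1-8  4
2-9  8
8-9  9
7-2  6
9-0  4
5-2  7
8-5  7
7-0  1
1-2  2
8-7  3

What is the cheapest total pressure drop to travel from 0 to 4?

16 kPa

Enumerating some paths:
0–7–2–4: 1+6+9 = 16
0–7–8–1–2–4: 1+3+4+2+9 = 19
The minimum is 16 kPa via 0–7–2–4.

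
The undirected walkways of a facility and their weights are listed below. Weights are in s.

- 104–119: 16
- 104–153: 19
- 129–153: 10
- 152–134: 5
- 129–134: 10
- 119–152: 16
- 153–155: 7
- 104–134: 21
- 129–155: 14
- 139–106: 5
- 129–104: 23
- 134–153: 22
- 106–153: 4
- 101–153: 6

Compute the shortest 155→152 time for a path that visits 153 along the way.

Best 155 to 153: 155–153 costing 7
Shortest 153→152: 153–129–134–152 = 25
Total via 153: 7 + 25 = 32 s.

32 s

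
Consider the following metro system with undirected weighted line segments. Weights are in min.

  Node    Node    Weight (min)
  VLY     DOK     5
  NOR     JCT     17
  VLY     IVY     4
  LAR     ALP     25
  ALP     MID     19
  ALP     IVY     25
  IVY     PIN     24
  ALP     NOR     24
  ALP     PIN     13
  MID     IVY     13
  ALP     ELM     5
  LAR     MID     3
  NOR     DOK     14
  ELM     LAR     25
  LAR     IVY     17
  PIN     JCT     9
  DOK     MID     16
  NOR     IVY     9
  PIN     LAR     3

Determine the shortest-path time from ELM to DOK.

Running Dijkstra from ELM:
ELM: 0
ALP: 5  (via ELM)
PIN: 18  (via ALP)
LAR: 21  (via PIN)
MID: 24  (via ALP)
JCT: 27  (via PIN)
NOR: 29  (via ALP)
IVY: 30  (via ALP)
VLY: 34  (via IVY)
DOK: 39  (via VLY)
Shortest route: ELM → ALP → IVY → VLY → DOK = 39 min.

39 min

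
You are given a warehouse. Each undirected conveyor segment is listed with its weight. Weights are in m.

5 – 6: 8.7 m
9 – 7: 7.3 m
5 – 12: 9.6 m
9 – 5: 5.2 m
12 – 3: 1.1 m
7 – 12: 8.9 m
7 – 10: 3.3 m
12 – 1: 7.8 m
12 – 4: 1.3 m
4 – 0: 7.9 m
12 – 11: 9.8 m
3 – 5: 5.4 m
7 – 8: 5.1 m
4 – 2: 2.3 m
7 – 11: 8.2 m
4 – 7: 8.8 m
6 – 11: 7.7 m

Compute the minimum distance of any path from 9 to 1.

19.5 m

Compare a few routes:
9 - 7 - 12 - 1: 7.3+8.9+7.8 = 24
9 - 5 - 12 - 1: 5.2+9.6+7.8 = 22.6
9 - 5 - 3 - 12 - 1: 5.2+5.4+1.1+7.8 = 19.5
Cheapest is 9 - 5 - 3 - 12 - 1 at 19.5 m.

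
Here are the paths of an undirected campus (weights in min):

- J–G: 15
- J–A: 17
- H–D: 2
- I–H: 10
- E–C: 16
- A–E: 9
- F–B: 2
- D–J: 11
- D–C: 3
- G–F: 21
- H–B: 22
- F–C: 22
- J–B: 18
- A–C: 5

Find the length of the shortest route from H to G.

Settle nodes by increasing distance from H:
H: 0
D: 2  (via H)
C: 5  (via D)
A: 10  (via C)
I: 10  (via H)
J: 13  (via D)
E: 19  (via A)
B: 22  (via H)
F: 24  (via B)
G: 28  (via J)
Shortest route: H → D → J → G = 28 min.

28 min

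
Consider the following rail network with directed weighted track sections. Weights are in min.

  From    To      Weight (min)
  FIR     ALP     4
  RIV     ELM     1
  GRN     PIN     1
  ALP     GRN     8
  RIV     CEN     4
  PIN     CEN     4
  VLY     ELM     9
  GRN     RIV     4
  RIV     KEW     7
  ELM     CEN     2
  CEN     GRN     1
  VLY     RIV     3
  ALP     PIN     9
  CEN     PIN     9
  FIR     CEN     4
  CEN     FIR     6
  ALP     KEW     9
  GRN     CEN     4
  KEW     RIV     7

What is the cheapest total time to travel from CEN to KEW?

12 min

Candidate routes:
CEN → GRN → RIV → KEW: 1+4+7 = 12
CEN → FIR → ALP → KEW: 6+4+9 = 19
Cheapest is CEN → GRN → RIV → KEW at 12 min.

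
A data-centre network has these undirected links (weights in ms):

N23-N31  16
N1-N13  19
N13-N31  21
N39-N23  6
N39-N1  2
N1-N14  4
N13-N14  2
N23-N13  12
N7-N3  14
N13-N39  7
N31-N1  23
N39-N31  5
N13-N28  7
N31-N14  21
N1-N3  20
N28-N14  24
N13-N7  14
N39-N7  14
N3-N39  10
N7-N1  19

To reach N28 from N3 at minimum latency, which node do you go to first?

N39

Enumerating some paths:
N3 → N1 → N14 → N13 → N28: 20+4+2+7 = 33
N3 → N39 → N13 → N28: 10+7+7 = 24
N3 → N39 → N1 → N14 → N13 → N28: 10+2+4+2+7 = 25
N3 → N39 → N23 → N13 → N28: 10+6+12+7 = 35
The minimum is 24 ms via N3 → N39 → N13 → N28.
So from N3 the first move is to N39.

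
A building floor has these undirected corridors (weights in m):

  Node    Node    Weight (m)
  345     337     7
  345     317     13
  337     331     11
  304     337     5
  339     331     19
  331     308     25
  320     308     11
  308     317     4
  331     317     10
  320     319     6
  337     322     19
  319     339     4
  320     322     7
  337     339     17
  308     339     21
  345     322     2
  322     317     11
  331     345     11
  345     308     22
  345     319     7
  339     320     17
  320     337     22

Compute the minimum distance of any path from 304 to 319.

Candidate routes:
304 - 337 - 345 - 322 - 320 - 319: 5+7+2+7+6 = 27
304 - 337 - 320 - 319: 5+22+6 = 33
304 - 337 - 345 - 319: 5+7+7 = 19
304 - 337 - 339 - 319: 5+17+4 = 26
The minimum is 19 m via 304 - 337 - 345 - 319.

19 m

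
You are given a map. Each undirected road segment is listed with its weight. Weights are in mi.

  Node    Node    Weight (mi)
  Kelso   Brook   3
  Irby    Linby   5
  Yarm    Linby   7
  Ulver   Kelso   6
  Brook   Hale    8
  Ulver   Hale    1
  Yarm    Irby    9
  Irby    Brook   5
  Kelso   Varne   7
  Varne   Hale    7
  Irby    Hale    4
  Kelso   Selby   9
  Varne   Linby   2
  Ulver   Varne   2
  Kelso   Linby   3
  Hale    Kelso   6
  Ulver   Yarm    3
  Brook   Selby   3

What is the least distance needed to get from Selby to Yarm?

Running Dijkstra from Selby:
Selby: 0
Brook: 3  (via Selby)
Kelso: 6  (via Brook)
Irby: 8  (via Brook)
Linby: 9  (via Kelso)
Varne: 11  (via Linby)
Hale: 11  (via Brook)
Ulver: 12  (via Kelso)
Yarm: 15  (via Ulver)
Shortest route: Selby–Brook–Kelso–Ulver–Yarm = 15 mi.

15 mi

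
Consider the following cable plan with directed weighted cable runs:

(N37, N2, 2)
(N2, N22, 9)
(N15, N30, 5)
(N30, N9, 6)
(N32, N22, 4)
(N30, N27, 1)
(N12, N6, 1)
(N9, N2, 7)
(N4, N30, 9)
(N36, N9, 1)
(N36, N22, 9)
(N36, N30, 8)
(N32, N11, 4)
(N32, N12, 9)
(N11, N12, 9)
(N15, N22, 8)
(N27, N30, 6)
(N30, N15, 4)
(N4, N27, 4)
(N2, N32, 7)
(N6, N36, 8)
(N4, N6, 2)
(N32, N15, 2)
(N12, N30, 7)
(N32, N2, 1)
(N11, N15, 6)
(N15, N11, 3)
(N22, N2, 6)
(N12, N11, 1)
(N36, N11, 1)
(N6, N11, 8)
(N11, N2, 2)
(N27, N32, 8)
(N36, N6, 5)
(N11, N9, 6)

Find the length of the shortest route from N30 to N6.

Candidate routes:
N30–N15–N11–N12–N6: 4+3+9+1 = 17
N30–N27–N32–N12–N6: 1+8+9+1 = 19
Cheapest is N30–N15–N11–N12–N6 at 17.

17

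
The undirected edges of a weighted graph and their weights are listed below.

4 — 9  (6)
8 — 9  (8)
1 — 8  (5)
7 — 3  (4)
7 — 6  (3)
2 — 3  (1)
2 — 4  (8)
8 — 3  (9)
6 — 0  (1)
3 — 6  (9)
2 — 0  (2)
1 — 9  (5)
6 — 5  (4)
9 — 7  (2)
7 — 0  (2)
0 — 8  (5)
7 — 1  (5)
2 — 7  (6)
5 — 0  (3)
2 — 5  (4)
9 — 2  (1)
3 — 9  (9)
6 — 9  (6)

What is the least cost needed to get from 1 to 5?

10

Candidate routes:
1 → 7 → 0 → 6 → 5: 5+2+1+4 = 12
1 → 9 → 2 → 0 → 5: 5+1+2+3 = 11
1 → 9 → 2 → 5: 5+1+4 = 10
The minimum is 10 via 1 → 9 → 2 → 5.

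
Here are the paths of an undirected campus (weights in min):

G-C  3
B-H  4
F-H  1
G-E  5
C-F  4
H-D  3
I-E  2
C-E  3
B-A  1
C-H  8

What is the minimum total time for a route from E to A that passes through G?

Shortest E→G: E–G = 5
Best G to A: G–C–F–H–B–A costing 13
Total via G: 5 + 13 = 18 min.

18 min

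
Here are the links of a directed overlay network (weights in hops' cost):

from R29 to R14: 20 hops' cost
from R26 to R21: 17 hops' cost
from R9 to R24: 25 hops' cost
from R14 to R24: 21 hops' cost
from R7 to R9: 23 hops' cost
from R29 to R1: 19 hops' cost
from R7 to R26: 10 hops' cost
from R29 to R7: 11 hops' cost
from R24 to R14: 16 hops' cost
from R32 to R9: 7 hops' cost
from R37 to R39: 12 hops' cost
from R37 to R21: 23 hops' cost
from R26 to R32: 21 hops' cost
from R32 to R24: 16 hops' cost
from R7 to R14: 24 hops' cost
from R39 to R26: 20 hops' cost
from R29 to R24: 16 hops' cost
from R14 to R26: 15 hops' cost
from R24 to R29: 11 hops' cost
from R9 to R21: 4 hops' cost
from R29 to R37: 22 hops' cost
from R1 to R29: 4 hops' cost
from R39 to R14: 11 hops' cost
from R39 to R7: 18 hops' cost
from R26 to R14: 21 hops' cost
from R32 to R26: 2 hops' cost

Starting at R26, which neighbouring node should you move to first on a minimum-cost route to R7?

R32

Enumerating some paths:
R26–R32–R24–R29–R7: 21+16+11+11 = 59
R26–R32–R24–R29–R37–R39–R7: 21+16+11+22+12+18 = 100
R26–R14–R24–R29–R7: 21+21+11+11 = 64
R26–R32–R9–R24–R29–R7: 21+7+25+11+11 = 75
The minimum is 59 hops' cost via R26–R32–R24–R29–R7.
So from R26 the first move is to R32.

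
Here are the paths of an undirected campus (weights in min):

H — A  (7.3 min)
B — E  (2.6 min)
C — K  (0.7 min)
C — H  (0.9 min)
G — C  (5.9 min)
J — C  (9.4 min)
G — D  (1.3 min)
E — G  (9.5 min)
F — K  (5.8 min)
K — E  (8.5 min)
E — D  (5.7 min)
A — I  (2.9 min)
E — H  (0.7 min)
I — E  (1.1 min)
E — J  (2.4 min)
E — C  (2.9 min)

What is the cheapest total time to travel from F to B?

Enumerating some paths:
F - K - C - H - E - B: 5.8+0.7+0.9+0.7+2.6 = 10.7
F - K - C - E - B: 5.8+0.7+2.9+2.6 = 12
F - K - C - J - E - B: 5.8+0.7+9.4+2.4+2.6 = 20.9
F - K - E - B: 5.8+8.5+2.6 = 16.9
Cheapest is F - K - C - H - E - B at 10.7 min.

10.7 min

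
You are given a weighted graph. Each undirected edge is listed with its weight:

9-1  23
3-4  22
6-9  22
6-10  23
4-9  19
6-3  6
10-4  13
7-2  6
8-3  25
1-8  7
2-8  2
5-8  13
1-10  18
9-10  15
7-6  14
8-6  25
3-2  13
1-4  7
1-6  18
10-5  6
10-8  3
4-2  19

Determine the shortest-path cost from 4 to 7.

22

Settle nodes by increasing distance from 4:
4: 0
1: 7  (via 4)
10: 13  (via 4)
8: 14  (via 1)
2: 16  (via 8)
5: 19  (via 10)
9: 19  (via 4)
3: 22  (via 4)
7: 22  (via 2)
Shortest route: 4 → 1 → 8 → 2 → 7 = 22.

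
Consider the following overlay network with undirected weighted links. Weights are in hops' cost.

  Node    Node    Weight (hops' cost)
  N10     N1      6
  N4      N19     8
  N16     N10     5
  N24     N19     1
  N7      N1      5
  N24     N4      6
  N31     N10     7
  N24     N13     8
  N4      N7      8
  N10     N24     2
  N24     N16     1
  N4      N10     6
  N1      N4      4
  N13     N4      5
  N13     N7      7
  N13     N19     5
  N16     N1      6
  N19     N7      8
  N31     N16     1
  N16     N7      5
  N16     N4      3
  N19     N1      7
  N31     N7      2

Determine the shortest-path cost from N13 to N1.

9 hops' cost

Candidate routes:
N13 → N7 → N1: 7+5 = 12
N13 → N4 → N1: 5+4 = 9
Cheapest is N13 → N4 → N1 at 9 hops' cost.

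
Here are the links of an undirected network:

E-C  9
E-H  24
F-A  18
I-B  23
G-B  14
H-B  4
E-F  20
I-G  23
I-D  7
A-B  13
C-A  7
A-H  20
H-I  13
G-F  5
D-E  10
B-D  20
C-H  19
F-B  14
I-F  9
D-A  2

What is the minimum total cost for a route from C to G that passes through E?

Best C to E: C–E costing 9
Best E to G: E–F–G costing 25
Total via E: 9 + 25 = 34.

34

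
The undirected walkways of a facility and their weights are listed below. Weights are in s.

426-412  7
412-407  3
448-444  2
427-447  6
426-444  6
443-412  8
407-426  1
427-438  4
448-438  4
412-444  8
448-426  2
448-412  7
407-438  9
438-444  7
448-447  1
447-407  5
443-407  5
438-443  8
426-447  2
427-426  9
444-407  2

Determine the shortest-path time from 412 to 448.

Compare a few routes:
412–407–426–448: 3+1+2 = 6
412–407–444–448: 3+2+2 = 7
The minimum is 6 s via 412–407–426–448.

6 s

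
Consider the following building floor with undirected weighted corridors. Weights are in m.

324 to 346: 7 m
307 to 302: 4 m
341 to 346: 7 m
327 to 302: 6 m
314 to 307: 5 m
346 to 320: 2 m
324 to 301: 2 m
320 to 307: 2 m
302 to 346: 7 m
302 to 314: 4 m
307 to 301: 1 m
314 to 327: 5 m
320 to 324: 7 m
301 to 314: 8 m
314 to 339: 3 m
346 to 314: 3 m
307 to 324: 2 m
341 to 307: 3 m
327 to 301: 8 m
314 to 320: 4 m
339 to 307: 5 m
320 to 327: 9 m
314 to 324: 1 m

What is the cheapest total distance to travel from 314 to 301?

Compare a few routes:
314 - 324 - 307 - 301: 1+2+1 = 4
314 - 307 - 301: 5+1 = 6
314 - 324 - 301: 1+2 = 3
The minimum is 3 m via 314 - 324 - 301.

3 m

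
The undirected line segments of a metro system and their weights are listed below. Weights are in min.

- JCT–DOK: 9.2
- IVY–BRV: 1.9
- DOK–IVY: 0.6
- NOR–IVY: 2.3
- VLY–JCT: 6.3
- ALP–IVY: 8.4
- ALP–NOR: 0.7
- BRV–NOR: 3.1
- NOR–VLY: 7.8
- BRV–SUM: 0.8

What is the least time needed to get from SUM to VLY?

Settle nodes by increasing distance from SUM:
SUM: 0
BRV: 0.8  (via SUM)
IVY: 2.7  (via BRV)
DOK: 3.3  (via IVY)
NOR: 3.9  (via BRV)
ALP: 4.6  (via NOR)
VLY: 11.7  (via NOR)
Shortest route: SUM → BRV → NOR → VLY = 11.7 min.

11.7 min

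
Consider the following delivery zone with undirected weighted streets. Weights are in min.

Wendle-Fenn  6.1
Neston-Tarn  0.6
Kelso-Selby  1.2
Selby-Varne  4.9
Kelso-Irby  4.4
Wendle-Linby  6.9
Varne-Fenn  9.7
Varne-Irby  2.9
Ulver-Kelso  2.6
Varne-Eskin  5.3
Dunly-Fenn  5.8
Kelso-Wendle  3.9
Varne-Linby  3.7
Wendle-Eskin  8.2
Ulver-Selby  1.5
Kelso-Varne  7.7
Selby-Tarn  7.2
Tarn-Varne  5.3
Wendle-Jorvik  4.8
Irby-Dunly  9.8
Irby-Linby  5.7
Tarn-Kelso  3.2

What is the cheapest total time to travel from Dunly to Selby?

Shortest distances from Dunly:
Dunly: 0
Fenn: 5.8  (via Dunly)
Irby: 9.8  (via Dunly)
Wendle: 11.9  (via Fenn)
Varne: 12.7  (via Irby)
Kelso: 14.2  (via Irby)
Selby: 15.4  (via Kelso)
Shortest route: Dunly–Irby–Kelso–Selby = 15.4 min.

15.4 min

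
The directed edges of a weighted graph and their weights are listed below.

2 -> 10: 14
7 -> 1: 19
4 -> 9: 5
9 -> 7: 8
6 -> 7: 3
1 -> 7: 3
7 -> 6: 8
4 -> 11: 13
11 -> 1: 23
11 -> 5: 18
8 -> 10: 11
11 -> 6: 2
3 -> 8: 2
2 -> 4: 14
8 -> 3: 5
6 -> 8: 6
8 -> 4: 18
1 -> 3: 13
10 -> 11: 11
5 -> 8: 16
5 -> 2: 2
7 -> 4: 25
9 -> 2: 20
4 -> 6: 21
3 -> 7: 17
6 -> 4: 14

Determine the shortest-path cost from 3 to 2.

44

Compare a few routes:
3 - 8 - 4 - 9 - 2: 2+18+5+20 = 45
3 - 8 - 10 - 11 - 5 - 2: 2+11+11+18+2 = 44
Cheapest is 3 - 8 - 10 - 11 - 5 - 2 at 44.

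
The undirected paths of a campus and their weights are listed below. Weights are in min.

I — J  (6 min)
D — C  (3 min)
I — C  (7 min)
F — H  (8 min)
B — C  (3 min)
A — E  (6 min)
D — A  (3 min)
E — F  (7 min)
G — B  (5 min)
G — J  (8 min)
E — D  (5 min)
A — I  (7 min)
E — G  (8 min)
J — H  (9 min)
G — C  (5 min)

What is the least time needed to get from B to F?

Enumerating some paths:
B–G–E–F: 5+8+7 = 20
B–C–D–A–E–F: 3+3+3+6+7 = 22
B–C–G–E–F: 3+5+8+7 = 23
B–C–D–E–F: 3+3+5+7 = 18
The minimum is 18 min via B–C–D–E–F.

18 min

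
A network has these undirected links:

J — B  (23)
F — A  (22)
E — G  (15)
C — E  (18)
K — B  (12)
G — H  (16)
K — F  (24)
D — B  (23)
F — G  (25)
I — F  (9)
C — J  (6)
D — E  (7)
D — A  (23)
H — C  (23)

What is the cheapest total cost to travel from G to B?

45

Running Dijkstra from G:
G: 0
E: 15  (via G)
H: 16  (via G)
D: 22  (via E)
F: 25  (via G)
C: 33  (via E)
I: 34  (via F)
J: 39  (via C)
A: 45  (via D)
B: 45  (via D)
Shortest route: G–E–D–B = 45.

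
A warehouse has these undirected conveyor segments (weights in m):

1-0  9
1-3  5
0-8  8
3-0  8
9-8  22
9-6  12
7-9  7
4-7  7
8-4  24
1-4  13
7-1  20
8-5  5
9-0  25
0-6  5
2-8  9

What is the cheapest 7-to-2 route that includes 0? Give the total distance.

Best 7 to 0: 7 → 9 → 6 → 0 costing 24
Best 0 to 2: 0 → 8 → 2 costing 17
Total via 0: 24 + 17 = 41 m.

41 m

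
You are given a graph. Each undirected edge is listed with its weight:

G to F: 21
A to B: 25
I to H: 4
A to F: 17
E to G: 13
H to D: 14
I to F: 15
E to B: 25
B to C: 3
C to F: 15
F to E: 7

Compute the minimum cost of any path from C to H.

34

Candidate routes:
C - B - A - F - I - H: 3+25+17+15+4 = 64
C - F - I - H: 15+15+4 = 34
C - B - E - F - I - H: 3+25+7+15+4 = 54
The minimum is 34 via C - F - I - H.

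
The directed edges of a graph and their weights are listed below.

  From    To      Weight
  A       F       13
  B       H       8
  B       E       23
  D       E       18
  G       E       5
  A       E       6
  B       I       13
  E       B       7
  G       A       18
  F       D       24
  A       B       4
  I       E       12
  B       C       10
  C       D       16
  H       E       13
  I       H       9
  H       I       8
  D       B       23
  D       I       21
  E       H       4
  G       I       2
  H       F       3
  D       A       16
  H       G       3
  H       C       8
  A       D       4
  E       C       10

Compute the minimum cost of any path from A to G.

13

Enumerating some paths:
A - D - E - H - G: 4+18+4+3 = 29
A - E - B - H - G: 6+7+8+3 = 24
A - B - H - G: 4+8+3 = 15
A - E - H - G: 6+4+3 = 13
Cheapest is A - E - H - G at 13.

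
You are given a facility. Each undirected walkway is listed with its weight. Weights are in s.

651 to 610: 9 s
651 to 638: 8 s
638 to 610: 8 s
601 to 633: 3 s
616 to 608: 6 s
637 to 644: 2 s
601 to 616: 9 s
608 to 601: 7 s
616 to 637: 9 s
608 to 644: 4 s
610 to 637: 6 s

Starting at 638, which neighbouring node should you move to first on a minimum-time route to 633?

Enumerating some paths:
638 - 610 - 637 - 644 - 608 - 616 - 601 - 633: 8+6+2+4+6+9+3 = 38
638 - 610 - 637 - 644 - 608 - 601 - 633: 8+6+2+4+7+3 = 30
638 - 610 - 637 - 616 - 601 - 633: 8+6+9+9+3 = 35
638 - 651 - 610 - 637 - 644 - 608 - 601 - 633: 8+9+6+2+4+7+3 = 39
The minimum is 30 s via 638 - 610 - 637 - 644 - 608 - 601 - 633.
So from 638 the first move is to 610.

610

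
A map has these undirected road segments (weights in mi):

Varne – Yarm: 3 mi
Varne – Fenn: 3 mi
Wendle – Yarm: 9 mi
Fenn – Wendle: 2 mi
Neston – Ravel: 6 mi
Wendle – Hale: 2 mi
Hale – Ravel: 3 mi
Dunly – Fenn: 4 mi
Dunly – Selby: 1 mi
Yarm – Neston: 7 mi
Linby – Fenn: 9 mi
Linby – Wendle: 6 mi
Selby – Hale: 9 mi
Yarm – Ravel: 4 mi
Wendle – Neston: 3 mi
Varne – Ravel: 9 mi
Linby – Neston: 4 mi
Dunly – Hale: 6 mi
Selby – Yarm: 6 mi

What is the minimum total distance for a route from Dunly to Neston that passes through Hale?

11 mi

Shortest Dunly→Hale: Dunly → Hale = 6
Best Hale to Neston: Hale → Wendle → Neston costing 5
Total via Hale: 6 + 5 = 11 mi.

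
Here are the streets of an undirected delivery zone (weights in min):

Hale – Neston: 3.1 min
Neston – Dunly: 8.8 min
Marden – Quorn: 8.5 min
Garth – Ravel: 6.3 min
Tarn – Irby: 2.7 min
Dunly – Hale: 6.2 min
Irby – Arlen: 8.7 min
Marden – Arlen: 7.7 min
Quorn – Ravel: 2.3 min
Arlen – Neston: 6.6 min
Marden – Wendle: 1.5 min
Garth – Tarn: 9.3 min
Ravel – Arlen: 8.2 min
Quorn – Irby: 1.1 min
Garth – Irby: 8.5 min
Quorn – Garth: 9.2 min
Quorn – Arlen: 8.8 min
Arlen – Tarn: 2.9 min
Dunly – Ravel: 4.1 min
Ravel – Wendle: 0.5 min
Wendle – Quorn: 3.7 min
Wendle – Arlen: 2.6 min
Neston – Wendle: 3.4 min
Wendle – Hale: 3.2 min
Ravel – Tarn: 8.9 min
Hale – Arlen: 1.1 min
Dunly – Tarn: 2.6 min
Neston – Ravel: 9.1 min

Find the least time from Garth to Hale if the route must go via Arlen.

Shortest Garth→Arlen: Garth–Ravel–Wendle–Arlen = 9.4
Best Arlen to Hale: Arlen–Hale costing 1.1
Total via Arlen: 9.4 + 1.1 = 10.5 min.

10.5 min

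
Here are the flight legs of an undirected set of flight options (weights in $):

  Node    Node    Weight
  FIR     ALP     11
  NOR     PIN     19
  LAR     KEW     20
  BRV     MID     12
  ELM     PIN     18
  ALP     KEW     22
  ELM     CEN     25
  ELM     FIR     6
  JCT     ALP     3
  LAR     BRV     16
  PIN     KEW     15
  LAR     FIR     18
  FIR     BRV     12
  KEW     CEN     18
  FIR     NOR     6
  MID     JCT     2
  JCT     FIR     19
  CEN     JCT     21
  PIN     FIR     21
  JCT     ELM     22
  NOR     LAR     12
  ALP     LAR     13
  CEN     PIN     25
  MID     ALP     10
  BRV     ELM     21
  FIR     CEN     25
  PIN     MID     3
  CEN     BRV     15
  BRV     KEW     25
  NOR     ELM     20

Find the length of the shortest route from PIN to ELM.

$18

Settle nodes by increasing distance from PIN:
PIN: 0
MID: 3  (via PIN)
JCT: 5  (via MID)
ALP: 8  (via JCT)
BRV: 15  (via MID)
KEW: 15  (via PIN)
ELM: 18  (via PIN)
Shortest route: PIN–ELM = $18.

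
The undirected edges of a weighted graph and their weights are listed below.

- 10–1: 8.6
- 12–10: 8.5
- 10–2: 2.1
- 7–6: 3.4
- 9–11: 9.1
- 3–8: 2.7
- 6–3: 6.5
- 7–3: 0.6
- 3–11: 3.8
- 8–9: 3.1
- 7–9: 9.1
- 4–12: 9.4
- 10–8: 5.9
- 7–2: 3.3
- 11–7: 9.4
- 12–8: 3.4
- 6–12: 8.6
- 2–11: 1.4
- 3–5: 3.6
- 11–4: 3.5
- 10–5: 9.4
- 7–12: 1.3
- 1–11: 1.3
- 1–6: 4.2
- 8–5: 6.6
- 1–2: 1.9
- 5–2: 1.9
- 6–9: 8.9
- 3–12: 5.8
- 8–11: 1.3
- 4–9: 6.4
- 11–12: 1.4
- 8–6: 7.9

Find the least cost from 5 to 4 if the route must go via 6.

Shortest 5→6: 5 → 3 → 7 → 6 = 7.6
Best 6 to 4: 6 → 1 → 11 → 4 costing 9
Total via 6: 7.6 + 9 = 16.6.

16.6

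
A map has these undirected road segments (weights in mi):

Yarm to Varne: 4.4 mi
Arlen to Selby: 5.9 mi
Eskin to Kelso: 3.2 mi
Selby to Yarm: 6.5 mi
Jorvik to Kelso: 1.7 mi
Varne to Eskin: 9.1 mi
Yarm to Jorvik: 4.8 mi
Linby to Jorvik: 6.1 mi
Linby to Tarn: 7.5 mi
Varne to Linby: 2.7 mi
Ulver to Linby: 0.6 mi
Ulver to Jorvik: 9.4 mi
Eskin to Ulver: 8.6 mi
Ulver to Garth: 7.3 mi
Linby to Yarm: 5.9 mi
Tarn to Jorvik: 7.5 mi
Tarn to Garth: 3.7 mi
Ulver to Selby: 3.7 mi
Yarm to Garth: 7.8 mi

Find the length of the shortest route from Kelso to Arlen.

18 mi

Shortest distances from Kelso:
Kelso: 0
Jorvik: 1.7  (via Kelso)
Eskin: 3.2  (via Kelso)
Yarm: 6.5  (via Jorvik)
Linby: 7.8  (via Jorvik)
Ulver: 8.4  (via Linby)
Tarn: 9.2  (via Jorvik)
Varne: 10.5  (via Linby)
Selby: 12.1  (via Ulver)
Garth: 12.9  (via Tarn)
Arlen: 18  (via Selby)
Shortest route: Kelso → Jorvik → Linby → Ulver → Selby → Arlen = 18 mi.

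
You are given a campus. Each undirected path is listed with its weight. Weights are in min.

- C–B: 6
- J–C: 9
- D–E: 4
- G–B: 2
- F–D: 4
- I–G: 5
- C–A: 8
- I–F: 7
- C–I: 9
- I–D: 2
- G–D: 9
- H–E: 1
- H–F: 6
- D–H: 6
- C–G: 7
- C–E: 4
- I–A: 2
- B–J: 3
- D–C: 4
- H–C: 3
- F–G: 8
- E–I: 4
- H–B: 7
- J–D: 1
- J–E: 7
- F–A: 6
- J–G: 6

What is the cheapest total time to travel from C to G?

Running Dijkstra from C:
C: 0
H: 3  (via C)
D: 4  (via C)
E: 4  (via C)
J: 5  (via D)
B: 6  (via C)
I: 6  (via D)
G: 7  (via C)
Shortest route: C → G = 7 min.

7 min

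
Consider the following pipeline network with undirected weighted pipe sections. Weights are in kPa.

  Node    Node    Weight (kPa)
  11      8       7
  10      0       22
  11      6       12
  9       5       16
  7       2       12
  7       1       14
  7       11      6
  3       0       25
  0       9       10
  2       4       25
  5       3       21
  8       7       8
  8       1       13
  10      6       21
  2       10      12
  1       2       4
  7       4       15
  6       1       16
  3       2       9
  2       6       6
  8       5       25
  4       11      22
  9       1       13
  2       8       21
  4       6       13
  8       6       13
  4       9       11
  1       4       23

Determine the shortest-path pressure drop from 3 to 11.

27 kPa

Compare a few routes:
3–2–6–11: 9+6+12 = 27
3–2–1–7–11: 9+4+14+6 = 33
3–2–1–8–11: 9+4+13+7 = 33
The minimum is 27 kPa via 3–2–6–11.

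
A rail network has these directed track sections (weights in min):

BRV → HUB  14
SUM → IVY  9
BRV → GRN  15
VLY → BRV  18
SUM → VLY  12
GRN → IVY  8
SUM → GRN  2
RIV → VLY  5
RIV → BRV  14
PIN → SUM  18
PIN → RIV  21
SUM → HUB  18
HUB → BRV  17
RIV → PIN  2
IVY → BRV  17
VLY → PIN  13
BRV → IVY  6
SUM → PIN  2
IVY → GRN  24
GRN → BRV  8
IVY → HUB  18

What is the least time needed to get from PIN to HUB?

Candidate routes:
PIN → SUM → GRN → BRV → HUB: 18+2+8+14 = 42
PIN → SUM → HUB: 18+18 = 36
PIN → SUM → IVY → HUB: 18+9+18 = 45
Cheapest is PIN → SUM → HUB at 36 min.

36 min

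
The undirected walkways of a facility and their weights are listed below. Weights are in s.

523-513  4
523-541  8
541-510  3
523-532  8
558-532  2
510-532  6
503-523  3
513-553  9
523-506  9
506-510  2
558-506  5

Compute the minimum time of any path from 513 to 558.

Candidate routes:
513–523–506–558: 4+9+5 = 18
513–523–532–558: 4+8+2 = 14
Cheapest is 513–523–532–558 at 14 s.

14 s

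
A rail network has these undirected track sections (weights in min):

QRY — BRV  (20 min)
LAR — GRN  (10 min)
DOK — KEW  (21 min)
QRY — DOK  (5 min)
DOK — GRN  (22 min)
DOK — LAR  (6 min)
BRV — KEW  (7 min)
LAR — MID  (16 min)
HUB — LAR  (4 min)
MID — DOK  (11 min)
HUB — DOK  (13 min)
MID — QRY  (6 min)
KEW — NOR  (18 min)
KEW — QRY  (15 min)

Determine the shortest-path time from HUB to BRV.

35 min

Candidate routes:
HUB–LAR–DOK–QRY–KEW–BRV: 4+6+5+15+7 = 37
HUB–LAR–DOK–QRY–BRV: 4+6+5+20 = 35
The minimum is 35 min via HUB–LAR–DOK–QRY–BRV.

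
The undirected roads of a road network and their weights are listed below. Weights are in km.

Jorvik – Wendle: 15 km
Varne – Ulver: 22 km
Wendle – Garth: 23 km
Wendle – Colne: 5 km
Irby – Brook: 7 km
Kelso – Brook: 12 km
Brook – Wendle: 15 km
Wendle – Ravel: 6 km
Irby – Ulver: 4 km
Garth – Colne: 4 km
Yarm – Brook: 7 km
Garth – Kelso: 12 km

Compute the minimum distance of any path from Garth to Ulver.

35 km

Compare a few routes:
Garth → Colne → Wendle → Brook → Irby → Ulver: 4+5+15+7+4 = 35
Garth → Wendle → Brook → Irby → Ulver: 23+15+7+4 = 49
Cheapest is Garth → Colne → Wendle → Brook → Irby → Ulver at 35 km.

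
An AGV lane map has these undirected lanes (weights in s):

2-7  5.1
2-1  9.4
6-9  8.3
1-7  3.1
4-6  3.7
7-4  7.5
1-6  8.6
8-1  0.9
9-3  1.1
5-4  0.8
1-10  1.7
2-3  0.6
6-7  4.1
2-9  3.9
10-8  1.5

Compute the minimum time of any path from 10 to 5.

Running Dijkstra from 10:
10: 0
8: 1.5  (via 10)
1: 1.7  (via 10)
7: 4.8  (via 1)
6: 8.9  (via 7)
2: 9.9  (via 7)
3: 10.5  (via 2)
9: 11.6  (via 3)
4: 12.3  (via 7)
5: 13.1  (via 4)
Shortest route: 10–1–7–4–5 = 13.1 s.

13.1 s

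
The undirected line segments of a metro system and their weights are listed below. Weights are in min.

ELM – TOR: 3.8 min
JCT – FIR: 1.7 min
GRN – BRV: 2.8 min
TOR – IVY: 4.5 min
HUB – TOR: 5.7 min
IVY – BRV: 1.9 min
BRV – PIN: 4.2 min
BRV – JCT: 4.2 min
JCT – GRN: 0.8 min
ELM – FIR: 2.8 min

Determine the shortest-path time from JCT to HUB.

Compare a few routes:
JCT → FIR → ELM → TOR → HUB: 1.7+2.8+3.8+5.7 = 14
JCT → GRN → BRV → IVY → TOR → HUB: 0.8+2.8+1.9+4.5+5.7 = 15.7
JCT → BRV → IVY → TOR → HUB: 4.2+1.9+4.5+5.7 = 16.3
Cheapest is JCT → FIR → ELM → TOR → HUB at 14 min.

14 min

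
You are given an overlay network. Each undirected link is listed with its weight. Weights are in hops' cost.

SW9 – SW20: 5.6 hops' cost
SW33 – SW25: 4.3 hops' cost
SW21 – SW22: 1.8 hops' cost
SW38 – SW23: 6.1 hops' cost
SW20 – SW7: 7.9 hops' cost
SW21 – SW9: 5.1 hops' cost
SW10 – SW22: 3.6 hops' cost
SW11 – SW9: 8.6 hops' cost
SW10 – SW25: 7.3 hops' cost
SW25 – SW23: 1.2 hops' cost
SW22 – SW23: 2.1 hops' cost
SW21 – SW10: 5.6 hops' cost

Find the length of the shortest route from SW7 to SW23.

22.5 hops' cost

Candidate routes:
SW7 → SW20 → SW9 → SW21 → SW10 → SW22 → SW23: 7.9+5.6+5.1+5.6+3.6+2.1 = 29.9
SW7 → SW20 → SW9 → SW21 → SW22 → SW23: 7.9+5.6+5.1+1.8+2.1 = 22.5
SW7 → SW20 → SW9 → SW21 → SW22 → SW10 → SW25 → SW23: 7.9+5.6+5.1+1.8+3.6+7.3+1.2 = 32.5
The minimum is 22.5 hops' cost via SW7 → SW20 → SW9 → SW21 → SW22 → SW23.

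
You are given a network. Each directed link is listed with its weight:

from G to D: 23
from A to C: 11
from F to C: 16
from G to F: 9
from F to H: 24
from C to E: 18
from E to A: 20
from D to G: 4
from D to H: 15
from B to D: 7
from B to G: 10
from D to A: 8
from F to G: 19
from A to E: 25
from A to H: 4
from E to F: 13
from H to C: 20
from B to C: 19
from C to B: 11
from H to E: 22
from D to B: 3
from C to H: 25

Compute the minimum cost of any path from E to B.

40

Running Dijkstra from E:
E: 0
F: 13  (via E)
A: 20  (via E)
H: 24  (via A)
C: 29  (via F)
G: 32  (via F)
B: 40  (via C)
Shortest route: E–F–C–B = 40.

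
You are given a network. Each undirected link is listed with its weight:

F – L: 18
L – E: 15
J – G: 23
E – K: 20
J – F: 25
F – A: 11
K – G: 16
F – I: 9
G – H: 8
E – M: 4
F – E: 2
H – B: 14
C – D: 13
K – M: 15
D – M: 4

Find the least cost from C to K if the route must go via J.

Shortest C→J: C–D–M–E–F–J = 48
Best J to K: J–G–K costing 39
Total via J: 48 + 39 = 87.

87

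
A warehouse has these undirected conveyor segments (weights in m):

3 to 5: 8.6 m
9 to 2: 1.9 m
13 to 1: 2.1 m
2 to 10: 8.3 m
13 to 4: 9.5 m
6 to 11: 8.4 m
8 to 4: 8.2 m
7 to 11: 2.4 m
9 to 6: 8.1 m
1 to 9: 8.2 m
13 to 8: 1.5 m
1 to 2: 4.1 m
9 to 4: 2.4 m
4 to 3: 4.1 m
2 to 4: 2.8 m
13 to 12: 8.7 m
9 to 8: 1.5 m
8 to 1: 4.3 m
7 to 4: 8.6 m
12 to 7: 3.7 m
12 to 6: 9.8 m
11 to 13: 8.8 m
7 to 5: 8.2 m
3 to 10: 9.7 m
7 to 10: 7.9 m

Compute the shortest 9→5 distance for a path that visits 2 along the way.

17.4 m

Best 9 to 2: 9 → 2 costing 1.9
Best 2 to 5: 2 → 4 → 3 → 5 costing 15.5
Total via 2: 1.9 + 15.5 = 17.4 m.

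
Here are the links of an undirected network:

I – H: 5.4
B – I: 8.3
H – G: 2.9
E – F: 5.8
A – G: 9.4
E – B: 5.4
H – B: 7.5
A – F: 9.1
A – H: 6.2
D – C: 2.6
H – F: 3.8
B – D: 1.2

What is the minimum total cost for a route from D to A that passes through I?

21.1

Shortest D→I: D–B–I = 9.5
Best I to A: I–H–A costing 11.6
Total via I: 9.5 + 11.6 = 21.1.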